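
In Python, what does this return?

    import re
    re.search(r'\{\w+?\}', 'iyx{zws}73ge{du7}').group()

'{zws}'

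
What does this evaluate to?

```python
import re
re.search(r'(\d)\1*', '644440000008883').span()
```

(0, 1)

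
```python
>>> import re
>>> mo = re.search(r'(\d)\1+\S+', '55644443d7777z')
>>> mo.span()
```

(0, 14)

`\1` has to match the exact text group 1 already captured.
`search` walks the string left to right and returns the first match it finds.
The match spans [0:14] → '55644443d7777z'.
Captured: group 1 = '5'.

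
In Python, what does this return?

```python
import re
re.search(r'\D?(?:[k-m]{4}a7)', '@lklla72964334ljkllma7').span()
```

(0, 7)

Pattern: optionally a non-digit; then exactly 4 of a character in [k-m], then the literal 'a7' (non-capturing group).
`re.search` scans for the first position where the pattern succeeds.
The match spans [0:7] → '@lklla7'.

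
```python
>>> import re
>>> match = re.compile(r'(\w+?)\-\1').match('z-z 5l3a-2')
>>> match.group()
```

'z-z'

After group 1 captures some text, `\1` only succeeds where that same text appears again.
`match` is anchored at position 0; if the pattern doesn't fit there, it returns None.
The match spans [0:3] → 'z-z'.
Captured: group 1 = 'z'.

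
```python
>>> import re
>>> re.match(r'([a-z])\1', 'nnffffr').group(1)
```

'n'

`\1` has to match the exact text group 1 already captured.
`re.match` only tries the pattern at the start of the string.
The match spans [0:2] → 'nn'.
Captured: group 1 = 'n'.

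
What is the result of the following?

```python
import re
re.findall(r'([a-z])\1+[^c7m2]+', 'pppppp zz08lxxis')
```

`\1` is not a pattern — it's the concrete string captured by group 1, re-applied verbatim.
`findall` collects group 1 from the one match (1 total).

['p']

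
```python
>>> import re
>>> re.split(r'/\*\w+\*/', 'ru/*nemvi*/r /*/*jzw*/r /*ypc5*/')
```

['ru', 'r /*', 'r ', '']

Matches to split on: at [2:11] → '/*nemvi*/'; at [15:22] → '/*jzw*/'; at [24:32] → '/*ypc5*/'.
The string is cut at each match, leaving 4 pieces.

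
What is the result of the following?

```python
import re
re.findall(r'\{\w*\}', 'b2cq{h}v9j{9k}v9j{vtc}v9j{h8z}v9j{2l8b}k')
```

['{h}', '{9k}', '{vtc}', '{h8z}', '{2l8b}']

Since nothing is captured, `findall` lists the 5 matched substrings directly.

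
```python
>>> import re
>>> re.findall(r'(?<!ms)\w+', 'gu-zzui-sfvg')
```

['gu', 'zzui', 'sfvg']

`(?!…)`/`(?<!…)` only lets a position through if the neighbouring text does NOT match; no characters are consumed.
Walking the string: at [0:2] → 'gu'; at [3:7] → 'zzui'; at [8:12] → 'sfvg'.
With no groups in the pattern, `findall` gives back each whole match — 3 here.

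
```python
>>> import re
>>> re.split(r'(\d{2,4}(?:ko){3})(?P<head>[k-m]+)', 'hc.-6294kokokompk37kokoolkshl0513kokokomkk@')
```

['hc.-', '6294kokoko', 'm', 'pk37kokoolkshl', '0513kokoko', 'mkk', '@']

The pattern matches 2 to 4 of a digit, then the literal 'ko' repeated 3 times (captured); then one or more of a character in [k-m] (captured as 'head').
Matches to split on: at [4:15] → '6294kokokom'; at [29:42] → '0513kokokomkk'.
Because the pattern has a capturing group, `split` also inserts each captured text between the pieces.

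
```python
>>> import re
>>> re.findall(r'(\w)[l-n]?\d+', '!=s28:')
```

['s']

With a single group, `findall` returns only what that group captured — 1 item.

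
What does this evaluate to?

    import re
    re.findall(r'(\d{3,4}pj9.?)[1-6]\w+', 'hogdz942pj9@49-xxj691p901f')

['942pj9@']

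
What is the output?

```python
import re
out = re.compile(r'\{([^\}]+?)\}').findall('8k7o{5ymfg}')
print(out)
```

Walking the string: at [4:11] match '{5ymfg}', group 1 = '5ymfg'.
One capturing group, so `findall` returns just the captured substring from the one match — 1 in all.

['5ymfg']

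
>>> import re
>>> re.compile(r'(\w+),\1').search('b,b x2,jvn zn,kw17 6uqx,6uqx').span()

The backreference `\1` re-matches whatever the first group consumed, character for character.
`re.search` scans for the first position where the pattern succeeds.
The match spans [0:3] → 'b,b'.
Captured: group 1 = 'b'.

(0, 3)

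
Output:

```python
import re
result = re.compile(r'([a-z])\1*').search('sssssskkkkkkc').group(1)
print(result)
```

The backreference `\1` re-matches whatever the first group consumed, character for character.
`re.search` tries every starting position until one works.
The match spans [0:6] → 'ssssss'.
Captured: group 1 = 's'.

s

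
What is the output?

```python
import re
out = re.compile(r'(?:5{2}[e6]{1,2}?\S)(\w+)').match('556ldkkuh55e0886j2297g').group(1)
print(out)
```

The pattern matches exactly 2 of a literal '5', then 1 to 2 of one of [e6] (lazy), then a non-whitespace character (non-capturing group); then one or more of a word character (captured).
With `match`, the pattern is implicitly anchored at the beginning.
The match spans [0:22] → '556ldkkuh55e0886j2297g'.
Captured: group 1 = 'dkkuh55e0886j2297g'.

dkkuh55e0886j2297g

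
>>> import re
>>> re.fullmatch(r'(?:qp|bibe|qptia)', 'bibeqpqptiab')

None

`re.fullmatch` is like wrapping the pattern in `^…$` (in single-line mode).
Here the pattern can't cover the whole string, so the call returns None.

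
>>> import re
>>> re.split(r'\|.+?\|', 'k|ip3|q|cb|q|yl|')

['k', 'q', 'q', '']

Lazy quantifiers expand one character at a time until the remainder of the pattern can match.
Matches to split on: at [1:6] → '|ip3|'; at [7:11] → '|cb|'; at [12:16] → '|yl|'.
Splitting on the pattern gives 4 pieces.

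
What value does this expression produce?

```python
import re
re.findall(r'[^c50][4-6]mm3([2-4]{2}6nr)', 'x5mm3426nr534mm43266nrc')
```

This matches any character except [c50], then a character in [4-6], then the literal 'mm3'; then exactly 2 of a character in [2-4], then the literal '6nr' (captured).
Scanning left to right: at [0:10] match 'x5mm3426nr', group 1 = '426nr'.
With a single group, `findall` returns only what that group captured — 1 item.

['426nr']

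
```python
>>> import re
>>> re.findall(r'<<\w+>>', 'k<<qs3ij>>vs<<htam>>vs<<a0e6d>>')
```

Matches: at [1:10] → '<<qs3ij>>'; at [12:20] → '<<htam>>'; at [22:31] → '<<a0e6d>>'.
No capturing groups, so `findall` returns the 3 full match strings.

['<<qs3ij>>', '<<htam>>', '<<a0e6d>>']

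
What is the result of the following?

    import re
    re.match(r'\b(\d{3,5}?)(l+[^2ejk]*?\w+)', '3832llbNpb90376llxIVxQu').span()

This matches a word boundary (`\b`, zero-width); then 3 to 5 of a digit (lazy) (captured); then one or more of a literal 'l', then zero or more of any character except [2ejk] (lazy), then one or more of a word character (captured).
`re.match` only tries the pattern at the start of the string.
The match spans [0:23] → '3832llbNpb90376llxIVxQu'.
Captured: group 1 = '3832', group 2 = 'llbNpb90376llxIVxQu'.

(0, 23)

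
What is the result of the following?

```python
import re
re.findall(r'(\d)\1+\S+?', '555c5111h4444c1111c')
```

['5', '1', '4', '1']

`\1` has to match the exact text group 1 already captured.
Matches: at [0:4] match '555c', group 1 = '5'; at [5:9] match '111h', group 1 = '1'; at [9:14] match '4444c', group 1 = '4'; at [14:19] match '1111c', group 1 = '1'.
With a single group, `findall` returns only what that group captured — 4 items.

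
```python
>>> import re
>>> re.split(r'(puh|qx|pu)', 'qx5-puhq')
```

['', 'qx', '5-', 'puh', 'q']

`|` is ordered: at each position the engine commits to the first alternative that works.
Matches to split on: at [0:2] → 'qx'; at [4:7] → 'puh'.
Because the pattern has a capturing group, `split` also inserts each captured text between the pieces.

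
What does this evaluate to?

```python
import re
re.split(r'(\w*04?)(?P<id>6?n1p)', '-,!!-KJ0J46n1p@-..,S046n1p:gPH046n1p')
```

This matches zero or more of a word character, then the literal '0', then optionally the literal '4' (captured); then optionally the literal '6', then the literal 'n1p' (captured as 'id').
Matches to split on: at [19:26] → 'S046n1p'; at [27:36] → 'gPH046n1p'.
`re.split` interleaves the captured-group text with the surrounding fragments.

['-,!!-KJ0J46n1p@-..,', 'S04', '6n1p', ':', 'gPH04', '6n1p', '']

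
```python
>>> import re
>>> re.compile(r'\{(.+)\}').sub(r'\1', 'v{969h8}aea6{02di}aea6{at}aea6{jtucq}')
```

'v969h8}aea6{02di}aea6{at}aea6{jtucq'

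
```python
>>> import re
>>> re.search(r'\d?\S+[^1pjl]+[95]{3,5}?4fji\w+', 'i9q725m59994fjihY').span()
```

This matches optionally a digit, then one or more of a non-whitespace character, then one or more of any character except [1pjl]; then 3 to 5 of one of [95] (lazy), then the literal '4f'; then the literal 'ji', then one or more of a word character.
Unlike `match`, `search` isn't anchored — it looks for the pattern anywhere in the string.
The match spans [0:17] → 'i9q725m59994fjihY'.

(0, 17)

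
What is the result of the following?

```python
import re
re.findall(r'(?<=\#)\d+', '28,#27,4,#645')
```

Because the assertion is zero-width, the text it checks is not consumed and won't appear in the result.
Walking the string: at [4:6] → '27'; at [10:13] → '645'.
With no groups in the pattern, `findall` gives back each whole match — 2 here.

['27', '645']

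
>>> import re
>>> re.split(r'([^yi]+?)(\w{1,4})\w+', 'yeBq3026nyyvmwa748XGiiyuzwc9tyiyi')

['y', 'e', 'Bq30', '']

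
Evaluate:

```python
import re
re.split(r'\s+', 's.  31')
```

['s.', '31']

This matches one or more of whitespace.
Matches to split on: at [2:4] → '  '.
The string is cut at each match, leaving 2 pieces.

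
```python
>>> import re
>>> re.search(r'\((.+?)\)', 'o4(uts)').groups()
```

('uts',)

Unlike `match`, `search` isn't anchored — it looks for the pattern anywhere in the string.
The match spans [2:7] → '(uts)'.
Captured: group 1 = 'uts'.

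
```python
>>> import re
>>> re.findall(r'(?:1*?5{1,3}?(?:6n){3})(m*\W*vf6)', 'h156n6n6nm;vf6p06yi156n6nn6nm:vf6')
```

['m;vf6']

The pattern matches zero or more of a literal '1' (lazy), then 1 to 3 of a literal '5' (lazy), then the literal '6n' repeated 3 times (non-capturing group); then zero or more of a literal 'm', then zero or more of a non-word character, then the literal 'vf6' (captured).
Walking the string: at [1:14] match '156n6n6nm;vf6', group 1 = 'm;vf6'.
`findall` collects group 1 from the one match (1 total).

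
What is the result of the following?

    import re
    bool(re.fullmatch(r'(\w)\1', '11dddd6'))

False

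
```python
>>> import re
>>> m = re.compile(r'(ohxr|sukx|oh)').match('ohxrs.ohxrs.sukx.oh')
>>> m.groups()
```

The match spans [0:4] → 'ohxr'.
Captured: group 1 = 'ohxr'.

('ohxr',)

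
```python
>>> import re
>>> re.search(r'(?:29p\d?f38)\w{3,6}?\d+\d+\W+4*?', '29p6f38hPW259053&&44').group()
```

'29p6f38hPW259053&&'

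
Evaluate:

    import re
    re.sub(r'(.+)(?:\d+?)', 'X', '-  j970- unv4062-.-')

This matches one or more of any character (captured); then one or more of a digit (lazy) (non-capturing group).
Every occurrence is swapped for 'X'.

'X-.-'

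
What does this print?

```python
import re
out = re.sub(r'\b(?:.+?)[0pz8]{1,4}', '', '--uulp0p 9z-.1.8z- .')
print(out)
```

The pattern matches a word boundary (`\b`, zero-width); then one or more of any character (lazy) (non-capturing group); then 1 to 4 of one of [0pz8].
Matches: at [2:8] → 'uulp0p'; at [8:11] → ' 9z'; at [11:17] → '-.1.8z'.
Each match is replaced by ''.

--- .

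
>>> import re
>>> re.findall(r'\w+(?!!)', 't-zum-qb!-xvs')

['t', 'zum', 'q', 'xvs']

`(?!…)`/`(?<!…)` only lets a position through if the neighbouring text does NOT match; no characters are consumed.
Walking the string: at [0:1] → 't'; at [2:5] → 'zum'; at [6:7] → 'q'; at [10:13] → 'xvs'.
With no groups in the pattern, `findall` gives back each whole match — 4 here.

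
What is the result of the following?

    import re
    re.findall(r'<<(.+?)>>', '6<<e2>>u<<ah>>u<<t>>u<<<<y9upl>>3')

['e2', 'ah', 't', '<<y9upl']

Because the quantifier is non-greedy, it stops expanding at the earliest point where the rest of the pattern can succeed.
With a single group, `findall` returns only what that group captured — 4 items.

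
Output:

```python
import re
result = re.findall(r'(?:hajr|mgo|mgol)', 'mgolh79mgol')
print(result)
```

Alternation isn't longest-match — the leftmost alternative that fits at this position is chosen.
Walking the string: at [0:3] → 'mgo'; at [7:10] → 'mgo'.
Since nothing is captured, `findall` lists the 2 matched substrings directly.

['mgo', 'mgo']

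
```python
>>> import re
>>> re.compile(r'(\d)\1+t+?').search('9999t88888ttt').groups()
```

The match spans [0:5] → '9999t'.
Captured: group 1 = '9'.

('9',)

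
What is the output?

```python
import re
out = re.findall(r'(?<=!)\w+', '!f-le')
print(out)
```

['f']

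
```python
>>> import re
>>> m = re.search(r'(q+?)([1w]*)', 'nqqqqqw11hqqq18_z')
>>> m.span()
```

Lazy quantifiers expand one character at a time until the remainder of the pattern can match.
The match spans [1:2] → 'q'.

(1, 2)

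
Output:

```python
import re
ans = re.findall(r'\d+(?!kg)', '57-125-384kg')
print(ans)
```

['57', '125', '38']

A negative assertion filters positions out without eating any characters.
No capturing groups, so `findall` returns the 3 full match strings.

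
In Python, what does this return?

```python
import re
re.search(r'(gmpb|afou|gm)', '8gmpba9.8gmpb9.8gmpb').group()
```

'gmpb'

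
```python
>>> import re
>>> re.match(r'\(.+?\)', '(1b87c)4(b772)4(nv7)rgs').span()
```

`re.match` only tries the pattern at the start of the string.
The match spans [0:7] → '(1b87c)'.

(0, 7)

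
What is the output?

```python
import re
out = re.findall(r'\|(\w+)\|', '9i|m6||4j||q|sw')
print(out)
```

`findall` collects group 1 from each match (3 total).

['m6', '4j', 'q']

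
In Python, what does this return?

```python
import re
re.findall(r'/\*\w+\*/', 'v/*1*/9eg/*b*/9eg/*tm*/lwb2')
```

With no groups in the pattern, `findall` gives back each whole match — 3 here.

['/*1*/', '/*b*/', '/*tm*/']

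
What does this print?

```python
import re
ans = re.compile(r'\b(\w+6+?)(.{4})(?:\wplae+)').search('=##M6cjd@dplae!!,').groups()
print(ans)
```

('M6', 'cjd@')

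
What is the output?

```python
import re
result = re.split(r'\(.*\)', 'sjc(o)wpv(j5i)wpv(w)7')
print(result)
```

['sjc', '7']

Matches to split on: at [3:20] → '(o)wpv(j5i)wpv(w)'.
The string is cut at each match, leaving 2 pieces.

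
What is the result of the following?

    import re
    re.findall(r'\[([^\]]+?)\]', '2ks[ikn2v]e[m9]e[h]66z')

['ikn2v', 'm9', 'h']

Walking the string: at [3:10] match '[ikn2v]', group 1 = 'ikn2v'; at [11:15] match '[m9]', group 1 = 'm9'; at [16:19] match '[h]', group 1 = 'h'.
Because there's exactly one group, `findall` drops the full match and keeps group 1 from each hit.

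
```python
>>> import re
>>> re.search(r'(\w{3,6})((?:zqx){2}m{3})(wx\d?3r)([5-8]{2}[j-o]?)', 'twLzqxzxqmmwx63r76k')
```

None

This matches 3 to 6 of a word character (captured); then the literal 'zqx' repeated 2 times, then exactly 3 of a literal 'm' (captured); then the literal 'wx', then optionally a digit, then the literal '3r' (captured); then exactly 2 of a character in [5-8], then optionally a character in [j-o] (captured).
`re.search` tries every starting position until one works.
Here the pattern never matches, so the call returns None.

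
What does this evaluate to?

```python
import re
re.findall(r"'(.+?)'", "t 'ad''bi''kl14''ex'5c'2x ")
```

['ad', 'bi', 'kl14', 'ex']

With the lazy modifier that quantifier settles for the fewest repetitions that let the rest of the pattern succeed (the atoms after it are unaffected and can still be greedy).
With a single group, `findall` returns only what that group captured — 4 items.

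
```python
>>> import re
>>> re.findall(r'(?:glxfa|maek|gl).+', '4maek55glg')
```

['maek55glg']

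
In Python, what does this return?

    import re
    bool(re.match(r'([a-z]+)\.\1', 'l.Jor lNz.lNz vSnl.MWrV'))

False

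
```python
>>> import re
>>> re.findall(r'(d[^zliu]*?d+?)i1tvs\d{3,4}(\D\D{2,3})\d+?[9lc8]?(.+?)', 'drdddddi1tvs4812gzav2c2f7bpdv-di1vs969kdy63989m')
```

[('drddddd', 'gzav', '2')]

This matches the literal 'd', then zero or more of any character except [zliu] (lazy), then one or more of the literal 'd' (lazy) (captured); then the literal 'i1t', then the literal 'vs', then 3 to 4 of a digit; then a non-digit, then 2 to 3 of a non-digit (captured); then one or more of a digit (lazy), then optionally one of [9lc8]; then one or more of any character (lazy) (captured).
The `?` after the quantifier makes it lazy — it takes as little as possible before letting the rest of the pattern try.
Scanning left to right: at [0:23] match 'drdddddi1tvs4812gzav2c2', groups = ('drddddd', 'gzav', '2').
Multiple groups make `findall` return tuples — one 3-tuple for the one match.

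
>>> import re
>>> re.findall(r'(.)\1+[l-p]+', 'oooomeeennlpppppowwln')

['o', 'e', 'w']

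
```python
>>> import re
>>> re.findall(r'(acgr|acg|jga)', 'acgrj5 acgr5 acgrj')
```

['acgr', 'acgr', 'acgr']

`|` is ordered: at each position the engine commits to the first alternative that works.
Walking the string: at [0:4] match 'acgr', group 1 = 'acgr'; at [7:11] match 'acgr', group 1 = 'acgr'; at [13:17] match 'acgr', group 1 = 'acgr'.
Because there's exactly one group, `findall` drops the full match and keeps group 1 from each hit.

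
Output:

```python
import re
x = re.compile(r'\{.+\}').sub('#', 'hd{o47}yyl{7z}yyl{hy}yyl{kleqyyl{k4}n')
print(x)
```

hd#n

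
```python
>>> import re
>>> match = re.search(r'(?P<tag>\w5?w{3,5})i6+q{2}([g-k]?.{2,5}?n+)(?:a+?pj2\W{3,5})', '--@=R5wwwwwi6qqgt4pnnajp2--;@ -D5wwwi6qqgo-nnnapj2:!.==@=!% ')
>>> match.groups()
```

Pattern: a word character, then optionally the literal '5', then 3 to 5 of the literal 'w' (captured as 'tag'); then a literal 'i', then one or more of a literal '6', then exactly 2 of the literal 'q'; then optionally a character in [g-k], then 2 to 5 of any character (lazy), then one or more of a literal 'n' (captured); then one or more of the literal 'a' (lazy), then the literal 'pj2', then 3 to 5 of a non-word character (non-capturing group).
Unlike `match`, `search` isn't anchored — it looks for the pattern anywhere in the string.
The match spans [31:55] → 'D5wwwi6qqgo-nnnapj2:!.=='.
Captured: group 1 = 'D5www', group 2 = 'go-nnn'.

('D5www', 'go-nnn')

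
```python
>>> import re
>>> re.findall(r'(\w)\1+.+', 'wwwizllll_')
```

['w']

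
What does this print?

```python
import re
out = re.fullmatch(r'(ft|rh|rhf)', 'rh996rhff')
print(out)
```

None

For `fullmatch`, every character of the input must be accounted for by the pattern.
Here there's no way to consume every character, so the call returns None.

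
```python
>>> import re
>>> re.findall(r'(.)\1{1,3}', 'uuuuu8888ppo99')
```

`\1` has to match the exact text group 1 already captured.
Matches: at [0:4] match 'uuuu', group 1 = 'u'; at [5:9] match '8888', group 1 = '8'; at [9:11] match 'pp', group 1 = 'p'; at [12:14] match '99', group 1 = '9'.
One capturing group, so `findall` returns just the captured substring from each match — 4 in all.

['u', '8', 'p', '9']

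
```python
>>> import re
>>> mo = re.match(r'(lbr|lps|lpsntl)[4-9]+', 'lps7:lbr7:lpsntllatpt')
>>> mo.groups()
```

With `match`, the pattern is implicitly anchored at the beginning.
The match spans [0:4] → 'lps7'.
Captured: group 1 = 'lps'.

('lps',)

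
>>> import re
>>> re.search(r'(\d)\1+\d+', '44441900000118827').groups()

The match spans [0:17] → '44441900000118827'.
Captured: group 1 = '4'.

('4',)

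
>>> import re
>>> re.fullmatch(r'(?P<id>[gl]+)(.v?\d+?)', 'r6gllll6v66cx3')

`re.fullmatch` requires the pattern to consume the entire string.
Here the string isn't matched end-to-end, so the call returns None.

None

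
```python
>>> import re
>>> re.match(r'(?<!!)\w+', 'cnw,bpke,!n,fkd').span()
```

`re.match` only tries the pattern at the start of the string.
The match spans [0:3] → 'cnw'.

(0, 3)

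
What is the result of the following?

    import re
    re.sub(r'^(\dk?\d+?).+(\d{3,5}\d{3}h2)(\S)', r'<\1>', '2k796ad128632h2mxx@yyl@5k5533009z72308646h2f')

This matches anchored at the start of the string; then a digit, then optionally a literal 'k', then one or more of a digit (lazy) (captured); then one or more of any character; then 3 to 5 of a digit, then exactly 3 of a digit, then the literal 'h2' (captured); then a non-whitespace character (captured).
Matches: at [0:44] → '2k796ad128632h2mxx@yyl@5k5533009z72308646h2f'.
`\1` in the replacement pulls in group 1's text for each match.

'<2k7>'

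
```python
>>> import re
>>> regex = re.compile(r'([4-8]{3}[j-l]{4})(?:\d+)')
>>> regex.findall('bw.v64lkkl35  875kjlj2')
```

['875kjlj']

Pattern: exactly 3 of a character in [4-8], then exactly 4 of a character in [j-l] (captured); then one or more of a digit (non-capturing group).
One capturing group, so `findall` returns just the captured substring from the one match — 1 in all.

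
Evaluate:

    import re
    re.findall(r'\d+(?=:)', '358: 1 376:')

['358', '376']

Because the assertion is zero-width, the text it checks is not consumed and won't appear in the result.
Since nothing is captured, `findall` lists the 2 matched substrings directly.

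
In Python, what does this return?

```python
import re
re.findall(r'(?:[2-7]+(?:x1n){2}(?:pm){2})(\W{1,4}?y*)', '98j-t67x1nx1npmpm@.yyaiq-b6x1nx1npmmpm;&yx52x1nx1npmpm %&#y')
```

['@', ' ']

This matches one or more of a character in [2-7], then the literal 'x1n' repeated 2 times, then the literal 'pm' repeated 2 times (non-capturing group); then 1 to 4 of a non-word character (lazy), then zero or more of the literal 'y' (captured).
Matches: at [5:18] match '67x1nx1npmpm@', group 1 = '@'; at [42:55] match '52x1nx1npmpm ', group 1 = ' '.
With a single group, `findall` returns only what that group captured — 2 items.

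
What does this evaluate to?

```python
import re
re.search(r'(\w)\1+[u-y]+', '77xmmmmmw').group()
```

`\1` has to match the exact text group 1 already captured.
`re.search` scans for the first position where the pattern succeeds.
The match spans [0:3] → '77x'.
Captured: group 1 = '7'.

'77x'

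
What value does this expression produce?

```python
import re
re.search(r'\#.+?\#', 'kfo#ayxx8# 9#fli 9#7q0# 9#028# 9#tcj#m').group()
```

'#ayxx8#'

A non-greedy quantifier consumes as few characters as it can — just enough that the remainder of the pattern still matches from where it stops; whatever follows it matches normally.
Unlike `match`, `search` isn't anchored — it looks for the pattern anywhere in the string.
The match spans [3:10] → '#ayxx8#'.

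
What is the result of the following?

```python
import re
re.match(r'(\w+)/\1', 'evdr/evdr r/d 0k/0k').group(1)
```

`\1` is not a pattern — it's the concrete string captured by group 1, re-applied verbatim.
With `match`, the pattern is implicitly anchored at the beginning.
The match spans [0:9] → 'evdr/evdr'.
Captured: group 1 = 'evdr'.

'evdr'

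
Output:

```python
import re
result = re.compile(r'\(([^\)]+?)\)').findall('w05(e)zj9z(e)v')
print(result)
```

Walking the string: at [3:6] match '(e)', group 1 = 'e'; at [10:13] match '(e)', group 1 = 'e'.
With a single group, `findall` returns only what that group captured — 2 items.

['e', 'e']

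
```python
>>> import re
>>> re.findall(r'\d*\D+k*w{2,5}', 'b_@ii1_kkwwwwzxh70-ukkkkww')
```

This matches zero or more of a digit, then one or more of a non-digit, then zero or more of the literal 'k'; then 2 to 5 of a literal 'w'.
Since nothing is captured, `findall` lists the 2 matched substrings directly.

['1_kkwwww', '70-ukkkkww']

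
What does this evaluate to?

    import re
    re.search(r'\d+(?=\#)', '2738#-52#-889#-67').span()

(0, 4)

The lookaround is zero-width — it requires the adjacent text to match without consuming it, so the asserted text isn't part of the match.
The match spans [0:4] → '2738'.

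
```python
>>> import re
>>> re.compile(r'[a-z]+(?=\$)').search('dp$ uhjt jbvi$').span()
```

(0, 2)

Because the assertion is zero-width, the text it checks is not consumed and won't appear in the result.
The match spans [0:2] → 'dp'.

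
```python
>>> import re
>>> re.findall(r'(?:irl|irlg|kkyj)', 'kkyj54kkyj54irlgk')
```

The regex engine tests alternatives in the order written; an earlier branch that matches wins even if a later one would match more.
No capturing groups, so `findall` returns the 3 full match strings.

['kkyj', 'kkyj', 'irl']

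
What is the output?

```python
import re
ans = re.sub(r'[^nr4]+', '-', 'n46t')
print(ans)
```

The pattern matches one or more of any character except [nr4].
Matches: at [2:4] → '6t'.
Every occurrence is swapped for '-'.

n4-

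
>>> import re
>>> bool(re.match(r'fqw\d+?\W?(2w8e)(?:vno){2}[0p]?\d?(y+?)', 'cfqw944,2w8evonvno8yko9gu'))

False

The pattern matches the literal 'fqw', then one or more of a digit (lazy), then optionally a non-word character; then the literal '2w8', then a literal 'e' (captured); then the literal 'vno' repeated 2 times, then optionally one of [0p]; then optionally a digit; then one or more of a literal 'y' (lazy) (captured).
With `match`, the pattern is implicitly anchored at the beginning.
Here the string doesn't start with a match, so the call returns None, and `bool(None)` is False.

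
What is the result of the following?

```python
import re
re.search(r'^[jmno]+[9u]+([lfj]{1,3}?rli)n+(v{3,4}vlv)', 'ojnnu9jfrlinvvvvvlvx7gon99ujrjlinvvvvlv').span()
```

The match spans [0:19] → 'ojnnu9jfrlinvvvvvlv'.

(0, 19)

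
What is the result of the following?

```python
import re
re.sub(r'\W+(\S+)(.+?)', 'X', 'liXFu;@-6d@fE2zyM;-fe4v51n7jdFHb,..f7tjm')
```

'liXFuX'

This matches one or more of a non-word character; then one or more of a non-whitespace character (captured); then one or more of any character (lazy) (captured).
Matches: at [5:40] → ';@-6d@fE2zyM;-fe4v51n7jdFHb,..f7tjm'.
Every occurrence is swapped for 'X'.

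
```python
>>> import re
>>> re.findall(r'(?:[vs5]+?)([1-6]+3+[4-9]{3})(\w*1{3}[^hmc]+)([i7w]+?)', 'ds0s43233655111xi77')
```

Pattern: one or more of one of [vs5] (lazy) (non-capturing group); then one or more of a character in [1-6], then one or more of a literal '3', then exactly 3 of a character in [4-9] (captured); then zero or more of a word character, then exactly 3 of the literal '1', then one or more of any character except [hmc] (captured); then one or more of one of [i7w] (lazy) (captured).
Walking the string: at [3:19] match 's43233655111xi77', groups = ('43233655', '111xi7', '7').
With 3 capturing groups, `findall` returns a 3-tuple per match.

[('43233655', '111xi7', '7')]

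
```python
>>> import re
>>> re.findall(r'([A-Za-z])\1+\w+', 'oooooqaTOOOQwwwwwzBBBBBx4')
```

After group 1 captures some text, `\1` only succeeds where that same text appears again.
Matches: at [0:25] match 'oooooqaTOOOQwwwwwzBBBBBx4', group 1 = 'o'.
One capturing group, so `findall` returns just the captured substring from the one match — 1 in all.

['o']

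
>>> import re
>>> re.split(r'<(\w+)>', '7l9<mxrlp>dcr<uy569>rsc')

['7l9', 'mxrlp', 'dcr', 'uy569', 'rsc']

`re.split` interleaves the captured-group text with the surrounding fragments.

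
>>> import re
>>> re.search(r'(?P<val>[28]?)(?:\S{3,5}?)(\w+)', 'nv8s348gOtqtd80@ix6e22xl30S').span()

Pattern: optionally one of [28] (captured as 'val'); then 3 to 5 of a non-whitespace character (lazy) (non-capturing group); then one or more of a word character (captured).
`re.search` scans for the first position where the pattern succeeds.
The match spans [0:15] → 'nv8s348gOtqtd80'.
Captured: group 1 = '', group 2 = 's348gOtqtd80'.

(0, 15)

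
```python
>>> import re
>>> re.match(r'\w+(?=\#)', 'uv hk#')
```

Lookahead/lookbehind check context without consuming it, so the matched span excludes the asserted characters.
`re.match` won't scan ahead — the pattern has to work from the very first character.
Here position 0 doesn't satisfy it, so the call returns None.

None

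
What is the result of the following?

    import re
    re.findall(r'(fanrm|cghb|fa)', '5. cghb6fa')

['cghb', 'fa']

Because there's exactly one group, `findall` drops the full match and keeps group 1 from each hit.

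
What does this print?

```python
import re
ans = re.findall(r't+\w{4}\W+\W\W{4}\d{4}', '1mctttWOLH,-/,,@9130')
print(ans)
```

['tttWOLH,-/,,@9130']

Pattern: one or more of the literal 't', then exactly 4 of a word character; then one or more of a non-word character; then a non-word character; then exactly 4 of a non-word character, then exactly 4 of a digit.
Walking the string: at [3:20] → 'tttWOLH,-/,,@9130'.
`findall` yields the raw match text (1 of them) because the pattern has no groups.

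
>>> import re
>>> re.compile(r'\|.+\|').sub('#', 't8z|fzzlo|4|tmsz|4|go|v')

't8z#v'

Matches: at [3:22] → '|fzzlo|4|tmsz|4|go|'.
`sub` substitutes '#' at each match site.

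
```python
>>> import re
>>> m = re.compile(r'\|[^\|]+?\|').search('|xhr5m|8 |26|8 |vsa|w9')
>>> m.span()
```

(0, 7)

`search` walks the string left to right and returns the first match it finds.
The match spans [0:7] → '|xhr5m|'.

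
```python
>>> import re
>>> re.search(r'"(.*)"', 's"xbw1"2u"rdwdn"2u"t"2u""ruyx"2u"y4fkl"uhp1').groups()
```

('xbw1"2u"rdwdn"2u"t"2u""ruyx"2u"y4fkl',)

The match spans [1:39] → '"xbw1"2u"rdwdn"2u"t"2u""ruyx"2u"y4fkl"'.
Captured: group 1 = 'xbw1"2u"rdwdn"2u"t"2u""ruyx"2u"y4fkl'.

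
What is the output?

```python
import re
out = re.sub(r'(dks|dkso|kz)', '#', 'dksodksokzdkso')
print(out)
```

#o#o##o

Branches in `(...|...)` are attempted left-to-right; the first branch that allows the whole pattern to succeed is taken.
`sub` substitutes '#' at each match site.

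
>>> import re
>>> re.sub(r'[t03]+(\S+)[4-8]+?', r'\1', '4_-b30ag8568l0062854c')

'4_-bag8568l006285c'

The pattern matches one or more of one of [t03]; then one or more of a non-whitespace character (captured); then one or more of a character in [4-8] (lazy).
Matches: at [4:20] → '30ag8568l0062854'.
`\1` in the replacement pulls in group 1's text for each match.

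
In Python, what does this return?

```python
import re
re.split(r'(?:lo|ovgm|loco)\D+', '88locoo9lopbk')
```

Matches to split on: at [2:7] → 'locoo'; at [8:13] → 'lopbk'.
Splitting on the pattern gives 3 pieces.

['88', '9', '']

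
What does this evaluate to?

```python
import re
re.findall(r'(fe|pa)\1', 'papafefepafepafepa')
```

['pa', 'fe']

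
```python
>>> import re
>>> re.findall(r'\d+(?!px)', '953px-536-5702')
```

['95', '536', '5702']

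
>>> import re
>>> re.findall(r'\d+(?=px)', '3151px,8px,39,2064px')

['3151', '8', '2064']

The positive lookaround only admits positions where the adjacent text matches; those characters stay outside the span.
Walking the string: at [0:4] → '3151'; at [7:8] → '8'; at [14:18] → '2064'.
With no groups in the pattern, `findall` gives back each whole match — 3 here.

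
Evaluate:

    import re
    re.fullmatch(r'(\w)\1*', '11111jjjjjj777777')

None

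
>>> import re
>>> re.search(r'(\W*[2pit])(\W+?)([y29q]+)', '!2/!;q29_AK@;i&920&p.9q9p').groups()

('!2', '/!;', 'q29')

The match spans [0:8] → '!2/!;q29'.
Captured: group 1 = '!2', group 2 = '/!;', group 3 = 'q29'.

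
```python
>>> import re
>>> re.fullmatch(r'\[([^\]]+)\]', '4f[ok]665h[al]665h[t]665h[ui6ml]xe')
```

None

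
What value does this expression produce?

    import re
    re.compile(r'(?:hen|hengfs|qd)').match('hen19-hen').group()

'hen'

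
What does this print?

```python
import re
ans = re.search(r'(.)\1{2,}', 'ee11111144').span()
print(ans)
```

(2, 8)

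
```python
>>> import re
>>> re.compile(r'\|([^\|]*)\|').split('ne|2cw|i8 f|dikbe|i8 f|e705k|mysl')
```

With a capturing group present, the delimiter's captured portion is kept in the result list.

['ne', '2cw', 'i8 f', 'dikbe', 'i8 f', 'e705k', 'mysl']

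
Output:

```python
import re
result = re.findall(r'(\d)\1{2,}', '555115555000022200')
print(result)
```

['5', '5', '0', '2']

A backreference is literal: `\1` must see the identical characters the first group matched.
Walking the string: at [0:3] match '555', group 1 = '5'; at [5:9] match '5555', group 1 = '5'; at [9:13] match '0000', group 1 = '0'; at [13:16] match '222', group 1 = '2'.
One capturing group, so `findall` returns just the captured substring from each match — 4 in all.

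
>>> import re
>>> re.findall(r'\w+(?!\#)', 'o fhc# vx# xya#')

['o', 'fh', 'v', 'xy']

`(?!…)`/`(?<!…)` only lets a position through if the neighbouring text does NOT match; no characters are consumed.
Walking the string: at [0:1] → 'o'; at [2:4] → 'fh'; at [7:8] → 'v'; at [11:13] → 'xy'.
With no groups in the pattern, `findall` gives back each whole match — 4 here.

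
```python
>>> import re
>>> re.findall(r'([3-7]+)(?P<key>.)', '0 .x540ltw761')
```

[('54', '0'), ('76', '1')]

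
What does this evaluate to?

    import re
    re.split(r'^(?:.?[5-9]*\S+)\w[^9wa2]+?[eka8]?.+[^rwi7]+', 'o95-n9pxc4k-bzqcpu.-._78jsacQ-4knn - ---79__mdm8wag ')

Pattern: anchored at the start of the string; then optionally any character, then zero or more of a character in [5-9], then one or more of a non-whitespace character (non-capturing group); then a word character, then one or more of any character except [9wa2] (lazy); then optionally one of [eka8], then one or more of any character, then one or more of any character except [rwi7].
Matches to split on: at [0:52] → 'o95-n9pxc4k-bzqcpu.-._78jsacQ-4knn - ---79__mdm8wag '.
`split` removes every match and returns the 2 fragments in between.

['', '']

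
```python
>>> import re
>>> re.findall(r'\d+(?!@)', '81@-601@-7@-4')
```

Because the assertion is negative and zero-width, positions next to the forbidden text are skipped.
Scanning left to right: at [0:1] → '8'; at [4:6] → '60'; at [12:13] → '4'.
With no groups in the pattern, `findall` gives back each whole match — 3 here.

['8', '60', '4']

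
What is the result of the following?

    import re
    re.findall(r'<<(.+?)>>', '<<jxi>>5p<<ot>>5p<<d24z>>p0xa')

['jxi', 'ot', 'd24z']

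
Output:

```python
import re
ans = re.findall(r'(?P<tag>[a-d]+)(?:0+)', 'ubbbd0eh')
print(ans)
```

['bbbd']

Pattern: one or more of a character in [a-d] (captured as 'tag'); then one or more of a literal '0' (non-capturing group).
Scanning left to right: at [1:6] match 'bbbd0', group 1 = 'bbbd'.
One capturing group, so `findall` returns just the captured substring from the one match — 1 in all.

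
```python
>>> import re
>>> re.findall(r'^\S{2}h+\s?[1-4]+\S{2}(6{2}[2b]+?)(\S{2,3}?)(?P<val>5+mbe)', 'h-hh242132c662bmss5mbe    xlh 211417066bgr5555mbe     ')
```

Multiple groups make `findall` return tuples — one 3-tuple for the one match.

[('662b', 'mss', '5mbe')]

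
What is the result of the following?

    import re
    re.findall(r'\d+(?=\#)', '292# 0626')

['292']

Lookahead/lookbehind check context without consuming it, so the matched span excludes the asserted characters.
With no groups in the pattern, `findall` gives back each whole match — 1 here.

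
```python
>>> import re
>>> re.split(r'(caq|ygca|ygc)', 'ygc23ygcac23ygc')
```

Branches in `(...|...)` are attempted left-to-right; the first branch that allows the whole pattern to succeed is taken.
Matches to split on: at [0:3] → 'ygc'; at [5:9] → 'ygca'; at [12:15] → 'ygc'.
With a capturing group present, the delimiter's captured portion is kept in the result list.

['', 'ygc', '23', 'ygca', 'c23', 'ygc', '']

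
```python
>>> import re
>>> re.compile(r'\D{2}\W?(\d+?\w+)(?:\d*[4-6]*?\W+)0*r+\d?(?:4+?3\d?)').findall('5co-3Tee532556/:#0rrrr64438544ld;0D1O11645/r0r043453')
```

['3Tee532556']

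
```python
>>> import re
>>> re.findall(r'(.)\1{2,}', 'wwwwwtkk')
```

['w']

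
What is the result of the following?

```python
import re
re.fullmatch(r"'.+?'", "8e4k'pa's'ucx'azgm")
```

`re.fullmatch` requires the pattern to consume the entire string.
Here the string isn't matched end-to-end, so the call returns None.

None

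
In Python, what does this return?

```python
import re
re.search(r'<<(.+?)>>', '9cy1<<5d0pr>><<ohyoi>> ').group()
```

'<<5d0pr>>'

A `+?`/`*?`/`{m,n}?` starts at its minimum and grows only as far as needed for what follows to match.
`re.search` scans for the first position where the pattern succeeds.
The match spans [4:13] → '<<5d0pr>>'.
Captured: group 1 = '5d0pr'.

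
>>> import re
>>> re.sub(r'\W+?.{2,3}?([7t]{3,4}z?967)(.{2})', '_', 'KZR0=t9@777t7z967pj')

'KZR0=t9_'

This matches one or more of a non-word character (lazy), then 2 to 3 of any character (lazy); then 3 to 4 of one of [7t], then optionally a literal 'z', then the literal '967' (captured); then exactly 2 of any character (captured).
Matches: at [7:19] → '@777t7z967pj'.
`sub` substitutes '_' at each match site.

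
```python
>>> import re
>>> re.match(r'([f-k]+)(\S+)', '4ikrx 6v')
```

None

With `match`, the pattern is implicitly anchored at the beginning.
Here the string doesn't start with a match, so the call returns None.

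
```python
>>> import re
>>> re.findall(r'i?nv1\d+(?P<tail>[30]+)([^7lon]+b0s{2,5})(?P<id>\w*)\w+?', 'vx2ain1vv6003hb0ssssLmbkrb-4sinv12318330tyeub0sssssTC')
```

[('0', 'tyeub0sssss', 'T')]

This matches optionally the literal 'i', then the literal 'nv1', then one or more of a digit; then one or more of one of [30] (captured as 'tail'); then one or more of any character except [7lon], then the literal 'b0', then 2 to 5 of a literal 's' (captured); then zero or more of a word character (captured as 'id'); then one or more of a word character (lazy).
3 groups means the one result is a tuple of 3 captured strings — 1 here.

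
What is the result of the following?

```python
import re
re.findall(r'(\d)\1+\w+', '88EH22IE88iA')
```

The backreference `\1` re-matches whatever the first group consumed, character for character.
Walking the string: at [0:12] match '88EH22IE88iA', group 1 = '8'.
With a single group, `findall` returns only what that group captured — 1 item.

['8']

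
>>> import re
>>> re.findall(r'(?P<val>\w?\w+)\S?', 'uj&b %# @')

['uj', 'b']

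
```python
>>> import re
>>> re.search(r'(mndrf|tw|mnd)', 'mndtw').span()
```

`search` walks the string left to right and returns the first match it finds.
The match spans [0:3] → 'mnd'.
Captured: group 1 = 'mnd'.

(0, 3)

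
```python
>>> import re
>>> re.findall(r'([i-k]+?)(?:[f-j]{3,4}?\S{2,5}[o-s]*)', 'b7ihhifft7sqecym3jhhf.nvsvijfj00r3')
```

['i', 'j', 'i']

Pattern: one or more of a character in [i-k] (lazy) (captured); then 3 to 4 of a character in [f-j] (lazy), then 2 to 5 of a non-whitespace character, then zero or more of a character in [o-s] (non-capturing group).
Walking the string: at [2:12] match 'ihhifft7sq', group 1 = 'i'; at [17:26] match 'jhhf.nvsv', group 1 = 'j'; at [26:34] match 'ijfj00r3', group 1 = 'i'.
With a single group, `findall` returns only what that group captured — 3 items.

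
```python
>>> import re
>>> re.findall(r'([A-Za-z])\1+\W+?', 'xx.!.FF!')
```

`\1` is not a pattern — it's the concrete string captured by group 1, re-applied verbatim.
Because there's exactly one group, `findall` drops the full match and keeps group 1 from each hit.

['x', 'F']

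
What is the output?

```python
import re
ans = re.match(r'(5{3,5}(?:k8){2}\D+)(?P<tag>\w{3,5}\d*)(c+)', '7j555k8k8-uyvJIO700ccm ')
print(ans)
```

None

With `match`, the pattern is implicitly anchored at the beginning.
Here the pattern fails at index 0, so the call returns None.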